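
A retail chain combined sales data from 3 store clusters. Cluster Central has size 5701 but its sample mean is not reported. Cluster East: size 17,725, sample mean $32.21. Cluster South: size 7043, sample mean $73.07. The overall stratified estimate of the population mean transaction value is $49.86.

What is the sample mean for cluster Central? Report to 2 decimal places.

76.06

N = 5701 + 17725 + 7043 = 30469.
Overall total = μ·N = 49.86·30469 = 1519184.34.
Subtract the known strata: 17725·32.21 + 7043·73.07 = 1085554.26.
Remaining total for cluster Central: 1519184.34 − 1085554.26 = 433630.08.
Divide by its size: 433630.08 / 5701 = 76.0621... → 76.06.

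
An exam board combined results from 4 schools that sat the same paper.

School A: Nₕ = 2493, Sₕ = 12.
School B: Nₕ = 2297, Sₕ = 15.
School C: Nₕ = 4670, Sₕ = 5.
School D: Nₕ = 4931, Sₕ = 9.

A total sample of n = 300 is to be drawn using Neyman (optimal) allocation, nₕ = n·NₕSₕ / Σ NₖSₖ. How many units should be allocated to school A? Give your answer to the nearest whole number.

68

A: NₕSₕ = 2493·12 = 29916
B: NₕSₕ = 2297·15 = 34455
C: NₕSₕ = 4670·5 = 23350
D: NₕSₕ = 4931·9 = 44379
Σ NₕSₕ = 132100.
n_A = 300·29916/132100 = 67.939... → 68.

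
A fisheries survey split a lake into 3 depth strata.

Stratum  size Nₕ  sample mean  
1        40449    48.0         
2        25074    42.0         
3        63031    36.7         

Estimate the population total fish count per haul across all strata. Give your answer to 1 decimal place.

5307897.7

Population total = Σ Nₕ·x̄ₕ (each stratum's size times its mean).
40449·48.0 + 25074·42.0 + 63031·36.7 = 1941552 + 1053108 + 2313237.7 = 5307897.7.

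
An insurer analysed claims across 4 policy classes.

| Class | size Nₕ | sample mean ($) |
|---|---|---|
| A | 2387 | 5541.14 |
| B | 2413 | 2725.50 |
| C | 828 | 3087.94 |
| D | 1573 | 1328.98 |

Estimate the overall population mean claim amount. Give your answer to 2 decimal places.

x̄_st = (Σ Nₕx̄ₕ) / (Σ Nₕ) = (2387·5541.14 + 2413·2725.50 + 828·3087.94 + 1573·1328.98) / 7201
= 24450632.54 / 7201 = 3395.4496... → 3395.45.

3395.45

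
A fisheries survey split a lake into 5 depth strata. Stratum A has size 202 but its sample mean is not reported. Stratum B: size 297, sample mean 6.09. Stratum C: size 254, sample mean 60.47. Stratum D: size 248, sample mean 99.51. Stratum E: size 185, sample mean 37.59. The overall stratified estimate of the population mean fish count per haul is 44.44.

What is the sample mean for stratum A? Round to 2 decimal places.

19.33

Σ Nₕx̄ₕ = N·μ, so 202·x̄_A = 1186·44.44 − (297·6.09 + 254·60.47 + 248·99.51 + 185·37.59).
= 52705.84 − 48800.74 = 3905.1.
x̄_A = 3905.1 / 202 = 19.3322... → 19.33.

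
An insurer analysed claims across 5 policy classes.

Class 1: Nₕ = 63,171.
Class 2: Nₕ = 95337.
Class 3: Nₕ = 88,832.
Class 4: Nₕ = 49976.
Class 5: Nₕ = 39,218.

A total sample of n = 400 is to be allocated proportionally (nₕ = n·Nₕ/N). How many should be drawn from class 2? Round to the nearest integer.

N = 63171 + 95337 + 88832 + 49976 + 39218 = 336534.
n_2 = 400·95337/336534 = 113.316... → 113.

113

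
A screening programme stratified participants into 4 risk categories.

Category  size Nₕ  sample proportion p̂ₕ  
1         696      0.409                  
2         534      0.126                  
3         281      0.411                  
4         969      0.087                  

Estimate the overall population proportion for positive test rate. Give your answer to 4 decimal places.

Wₕ = Nₕ/N with N = 2480: 0.2806, 0.2153, 0.1133, 0.3907.
p̂_st = 0.2806·0.409 + 0.2153·0.126 + 0.1133·0.411 + 0.3907·0.087 ≈ 0.222477... → 0.2225.

0.2225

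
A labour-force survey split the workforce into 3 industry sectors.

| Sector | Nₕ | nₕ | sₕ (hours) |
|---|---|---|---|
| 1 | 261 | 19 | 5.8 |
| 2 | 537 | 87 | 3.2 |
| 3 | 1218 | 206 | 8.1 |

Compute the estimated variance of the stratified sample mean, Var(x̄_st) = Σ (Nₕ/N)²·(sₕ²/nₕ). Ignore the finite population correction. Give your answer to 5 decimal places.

N = 2016; Wₕ = Nₕ/N.
sector 1: (261/2016)²·5.8²/19 = 0.02967579
sector 2: (537/2016)²·3.2²/87 = 0.00835119
sector 3: (1218/2016)²·8.1²/206 = 0.11625626
Sum = 0.15428324 → 0.15428.

0.15428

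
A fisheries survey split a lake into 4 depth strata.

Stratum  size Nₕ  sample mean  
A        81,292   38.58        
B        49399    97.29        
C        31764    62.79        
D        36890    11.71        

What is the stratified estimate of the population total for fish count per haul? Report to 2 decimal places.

10368717.53

A: 81292·38.58 = 3136245.36
B: 49399·97.29 = 4806028.71
C: 31764·62.79 = 1994461.56
D: 36890·11.71 = 431981.9
τ̂ = Σ Nₕx̄ₕ = 10368717.53.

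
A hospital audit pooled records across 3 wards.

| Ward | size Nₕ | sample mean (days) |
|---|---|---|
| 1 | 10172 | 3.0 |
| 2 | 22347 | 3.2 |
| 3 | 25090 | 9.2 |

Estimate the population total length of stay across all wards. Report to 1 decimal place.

1: 10172·3.0 = 30516
2: 22347·3.2 = 71510.4
3: 25090·9.2 = 230828
τ̂ = Σ Nₕx̄ₕ = 332854.4.

332854.4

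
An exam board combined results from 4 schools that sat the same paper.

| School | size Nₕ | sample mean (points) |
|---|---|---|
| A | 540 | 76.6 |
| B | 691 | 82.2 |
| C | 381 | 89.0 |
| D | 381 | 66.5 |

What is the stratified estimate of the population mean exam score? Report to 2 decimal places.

N = 1993; weights Wₕ = Nₕ/N = (0.2709, 0.3467, 0.1912, 0.1912).
x̄_st = Σ Wₕ·x̄ₕ = 0.2709·76.6 + 0.3467·82.2 + 0.1912·89.0 + 0.1912·66.5 ≈ 78.9813...
→ 78.98.

78.98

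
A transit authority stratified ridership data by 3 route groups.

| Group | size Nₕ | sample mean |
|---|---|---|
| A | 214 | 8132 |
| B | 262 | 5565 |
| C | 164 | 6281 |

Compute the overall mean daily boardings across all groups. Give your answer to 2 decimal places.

6606.82

N = 640; weights Wₕ = Nₕ/N = (0.3344, 0.4094, 0.2563).
x̄_st = Σ Wₕ·x̄ₕ = 0.3344·8132 + 0.4094·5565 + 0.2563·6281 ≈ 6606.8156...
→ 6606.82.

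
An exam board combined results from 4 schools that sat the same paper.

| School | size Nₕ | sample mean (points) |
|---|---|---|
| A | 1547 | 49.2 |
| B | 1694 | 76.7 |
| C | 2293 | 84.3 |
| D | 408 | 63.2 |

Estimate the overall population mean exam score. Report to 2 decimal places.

N = 1547 + 1694 + 2293 + 408 = 5942.
The stratified mean weights each stratum mean by its population share Nₕ/N.
Σ Nₕx̄ₕ = 1547·49.2 + 1694·76.7 + 2293·84.3 + 408·63.2 = 76112.4 + 129929.8 + 193299.9 + 25785.6 = 425127.7.
Divide by N: 425127.7 / 5942 = 71.5462... → 71.55.

71.55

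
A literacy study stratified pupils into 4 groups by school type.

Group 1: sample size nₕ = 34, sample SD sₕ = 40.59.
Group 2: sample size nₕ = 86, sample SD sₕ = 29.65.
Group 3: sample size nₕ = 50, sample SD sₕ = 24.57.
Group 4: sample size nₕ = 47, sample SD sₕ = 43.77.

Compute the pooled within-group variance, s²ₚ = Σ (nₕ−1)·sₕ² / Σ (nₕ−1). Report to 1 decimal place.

1158.7

Degrees of freedom: 33 + 85 + 49 + 46 = 213.
Σ(nₕ−1)sₕ² = 33·1647.5481 + 85·879.1225 + 49·603.6849 + 46·1915.8129 = 246802.4533.
s²ₚ = 246802.4533 / 213 = 1158.697... → 1158.7.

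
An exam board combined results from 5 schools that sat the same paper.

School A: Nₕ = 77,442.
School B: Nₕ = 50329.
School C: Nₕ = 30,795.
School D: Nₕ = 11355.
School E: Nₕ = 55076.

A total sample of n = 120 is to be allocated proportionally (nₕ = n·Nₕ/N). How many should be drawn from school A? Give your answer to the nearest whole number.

N = 77442 + 50329 + 30795 + 11355 + 55076 = 224997.
n_A = 120·77442/224997 = 41.303... → 41.

41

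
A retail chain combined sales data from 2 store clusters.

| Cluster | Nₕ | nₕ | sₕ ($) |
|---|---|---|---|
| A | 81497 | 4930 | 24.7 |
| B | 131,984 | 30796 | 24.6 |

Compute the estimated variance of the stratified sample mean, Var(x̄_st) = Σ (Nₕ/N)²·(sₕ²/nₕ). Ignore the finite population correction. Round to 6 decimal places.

0.025546

N = 213481; Wₕ = Nₕ/N.
cluster A: (81497/213481)²·24.7²/4930 = 0.018034818
cluster B: (131984/213481)²·24.6²/30796 = 0.007511039
Sum = 0.025545857 → 0.025546.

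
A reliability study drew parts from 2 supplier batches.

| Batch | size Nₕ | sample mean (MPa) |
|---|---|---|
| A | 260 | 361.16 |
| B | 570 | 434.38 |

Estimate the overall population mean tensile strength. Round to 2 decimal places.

N = 260 + 570 = 830.
The stratified mean weights each stratum mean by its population share Nₕ/N.
Σ Nₕx̄ₕ = 260·361.16 + 570·434.38 = 93901.6 + 247596.6 = 341498.2.
Divide by N: 341498.2 / 830 = 411.4436... → 411.44.

411.44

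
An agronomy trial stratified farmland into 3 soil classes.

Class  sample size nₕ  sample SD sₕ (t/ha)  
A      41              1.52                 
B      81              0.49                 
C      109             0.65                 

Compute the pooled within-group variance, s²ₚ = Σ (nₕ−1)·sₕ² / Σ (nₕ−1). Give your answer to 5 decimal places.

A: (41−1)·1.52² = 40·2.3104 = 92.416
B: (81−1)·0.49² = 80·0.2401 = 19.208
C: (109−1)·0.65² = 108·0.4225 = 45.63
Numerator = 157.254; denominator = Σ(nₕ−1) = 228.
s²ₚ = 157.254/228 = 0.6897105... → 0.68971.

0.68971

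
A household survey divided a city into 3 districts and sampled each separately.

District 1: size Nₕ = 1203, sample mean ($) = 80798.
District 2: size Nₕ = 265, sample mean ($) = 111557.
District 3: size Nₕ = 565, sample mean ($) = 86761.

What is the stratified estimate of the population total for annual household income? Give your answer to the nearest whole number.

Population total = Σ Nₕ·x̄ₕ (each stratum's size times its mean).
1203·80798 + 265·111557 + 565·86761 = 97199994 + 29562605 + 49019965 = 175782564.

175782564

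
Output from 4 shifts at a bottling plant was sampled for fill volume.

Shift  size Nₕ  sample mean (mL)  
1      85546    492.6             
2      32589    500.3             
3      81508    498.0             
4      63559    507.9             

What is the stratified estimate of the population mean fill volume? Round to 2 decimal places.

x̄_st = (Σ Nₕx̄ₕ) / (Σ Nₕ) = (85546·492.6 + 32589·500.3 + 81508·498.0 + 63559·507.9) / 263202
= 131316836.4 / 263202 = 498.9204... → 498.92.

498.92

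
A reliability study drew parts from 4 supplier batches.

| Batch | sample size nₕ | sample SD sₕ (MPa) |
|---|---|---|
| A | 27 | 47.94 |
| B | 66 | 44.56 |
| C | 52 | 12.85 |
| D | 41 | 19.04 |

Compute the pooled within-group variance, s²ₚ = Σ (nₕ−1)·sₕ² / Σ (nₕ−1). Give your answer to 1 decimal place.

1163.4

Degrees of freedom: 26 + 65 + 51 + 40 = 182.
Σ(nₕ−1)sₕ² = 26·2298.2436 + 65·1985.5936 + 51·165.1225 + 40·362.5216 = 211740.0291.
s²ₚ = 211740.0291 / 182 = 1163.407... → 1163.4.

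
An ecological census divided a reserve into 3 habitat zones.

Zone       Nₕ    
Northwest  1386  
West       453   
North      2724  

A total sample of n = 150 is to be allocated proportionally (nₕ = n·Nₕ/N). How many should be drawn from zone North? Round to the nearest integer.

90

Share of zone North = 2724/4563 = 0.59698.
Allocate 150 × 0.59698 = 89.546... → 90.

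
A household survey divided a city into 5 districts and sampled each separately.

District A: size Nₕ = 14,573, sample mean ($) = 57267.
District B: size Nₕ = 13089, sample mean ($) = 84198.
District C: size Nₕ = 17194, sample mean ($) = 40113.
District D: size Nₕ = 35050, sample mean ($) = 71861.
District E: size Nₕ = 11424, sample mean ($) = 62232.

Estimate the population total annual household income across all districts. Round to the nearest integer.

A: 14573·57267 = 834551991
B: 13089·84198 = 1102067622
C: 17194·40113 = 689702922
D: 35050·71861 = 2518728050
E: 11424·62232 = 710938368
τ̂ = Σ Nₕx̄ₕ = 5855988953.

5855988953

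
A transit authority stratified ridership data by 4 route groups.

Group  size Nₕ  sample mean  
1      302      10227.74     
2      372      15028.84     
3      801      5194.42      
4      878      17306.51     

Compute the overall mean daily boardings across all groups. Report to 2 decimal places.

11914.73

x̄_st = (Σ Nₕx̄ₕ) / (Σ Nₕ) = (302·10227.74 + 372·15028.84 + 801·5194.42 + 878·17306.51) / 2353
= 28035352.16 / 2353 = 11914.7268... → 11914.73.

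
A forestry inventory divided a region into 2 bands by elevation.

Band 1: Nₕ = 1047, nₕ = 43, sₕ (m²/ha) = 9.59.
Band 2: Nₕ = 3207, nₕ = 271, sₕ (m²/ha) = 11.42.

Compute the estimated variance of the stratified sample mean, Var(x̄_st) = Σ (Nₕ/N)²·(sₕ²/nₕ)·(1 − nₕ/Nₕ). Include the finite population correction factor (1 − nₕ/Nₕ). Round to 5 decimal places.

N = 4254; Wₕ = Nₕ/N.
band 1: (1047/4254)²·9.59²/43·(1 − 43/1047) = 0.12423792
band 2: (3207/4254)²·11.42²/271·(1 − 271/3207) = 0.25039345
Sum = 0.37463137 → 0.37463.

0.37463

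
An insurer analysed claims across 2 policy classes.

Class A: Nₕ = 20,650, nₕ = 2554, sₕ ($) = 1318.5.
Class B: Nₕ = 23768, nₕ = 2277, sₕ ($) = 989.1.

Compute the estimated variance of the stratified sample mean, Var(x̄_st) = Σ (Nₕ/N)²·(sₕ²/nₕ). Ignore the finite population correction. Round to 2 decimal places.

270.14

N = 44418; Wₕ = Nₕ/N.
class A: (20650/44418)²·1318.5²/2554 = 147.11654
class B: (23768/44418)²·989.1²/2277 = 123.02253
Sum = 270.13906 → 270.14.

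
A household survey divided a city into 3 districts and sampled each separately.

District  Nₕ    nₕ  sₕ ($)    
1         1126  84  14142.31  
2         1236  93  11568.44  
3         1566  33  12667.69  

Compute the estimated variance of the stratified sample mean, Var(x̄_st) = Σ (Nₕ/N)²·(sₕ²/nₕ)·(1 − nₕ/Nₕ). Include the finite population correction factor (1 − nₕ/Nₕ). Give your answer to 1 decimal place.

1069432.0

N = 3928. Term for each stratum: Wₕ²sₕ²/nₕ·(1−nₕ/Nₕ).
Var(x̄_st) = 181060.8566 + 131761.4578 + 756609.6364 = 1069431.9508 → 1069432.0.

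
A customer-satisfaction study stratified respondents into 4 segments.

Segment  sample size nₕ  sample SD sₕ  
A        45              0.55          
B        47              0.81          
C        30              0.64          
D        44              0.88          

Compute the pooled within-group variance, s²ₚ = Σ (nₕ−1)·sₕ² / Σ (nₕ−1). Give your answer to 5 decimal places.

0.54733

A: (45−1)·0.55² = 44·0.3025 = 13.31
B: (47−1)·0.81² = 46·0.6561 = 30.1806
C: (30−1)·0.64² = 29·0.4096 = 11.8784
D: (44−1)·0.88² = 43·0.7744 = 33.2992
Numerator = 88.6682; denominator = Σ(nₕ−1) = 162.
s²ₚ = 88.6682/162 = 0.5473346... → 0.54733.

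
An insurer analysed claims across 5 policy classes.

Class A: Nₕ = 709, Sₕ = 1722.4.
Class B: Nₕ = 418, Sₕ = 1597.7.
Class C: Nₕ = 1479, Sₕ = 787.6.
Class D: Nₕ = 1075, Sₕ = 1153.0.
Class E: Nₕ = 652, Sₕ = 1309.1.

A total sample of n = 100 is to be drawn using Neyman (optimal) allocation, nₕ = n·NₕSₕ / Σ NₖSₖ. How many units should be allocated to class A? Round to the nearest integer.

24

A: NₕSₕ = 709·1722.4 = 1221181.6
B: NₕSₕ = 418·1597.7 = 667838.6
C: NₕSₕ = 1479·787.6 = 1164860.4
D: NₕSₕ = 1075·1153.0 = 1239475
E: NₕSₕ = 652·1309.1 = 853533.2
Σ NₕSₕ = 5146888.8.
n_A = 100·1221181.6/5146888.8 = 23.727... → 24.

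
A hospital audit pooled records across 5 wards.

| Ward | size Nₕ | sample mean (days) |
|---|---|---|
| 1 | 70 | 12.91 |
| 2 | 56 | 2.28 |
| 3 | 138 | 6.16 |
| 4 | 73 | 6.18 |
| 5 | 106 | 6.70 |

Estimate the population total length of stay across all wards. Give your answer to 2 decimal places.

1: 70·12.91 = 903.7
2: 56·2.28 = 127.68
3: 138·6.16 = 850.08
4: 73·6.18 = 451.14
5: 106·6.70 = 710.2
τ̂ = Σ Nₕx̄ₕ = 3042.80.

3042.80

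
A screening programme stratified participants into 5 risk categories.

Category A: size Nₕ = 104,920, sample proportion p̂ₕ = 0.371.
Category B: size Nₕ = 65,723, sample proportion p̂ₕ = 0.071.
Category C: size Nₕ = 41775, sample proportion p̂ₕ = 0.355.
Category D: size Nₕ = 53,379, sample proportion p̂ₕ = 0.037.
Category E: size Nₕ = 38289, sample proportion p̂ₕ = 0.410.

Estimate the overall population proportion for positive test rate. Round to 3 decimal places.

N = 104920 + 65723 + 41775 + 53379 + 38289 = 304086.
Overall proportion = Σ (Nₕ/N)·p̂ₕ.
Σ Nₕp̂ₕ = 38925.32 + 4666.333 + 14830.125 + 1975.023 + 15698.49 = 76095.291.
76095.291 / 304086 = 0.25024... → 0.250.

0.250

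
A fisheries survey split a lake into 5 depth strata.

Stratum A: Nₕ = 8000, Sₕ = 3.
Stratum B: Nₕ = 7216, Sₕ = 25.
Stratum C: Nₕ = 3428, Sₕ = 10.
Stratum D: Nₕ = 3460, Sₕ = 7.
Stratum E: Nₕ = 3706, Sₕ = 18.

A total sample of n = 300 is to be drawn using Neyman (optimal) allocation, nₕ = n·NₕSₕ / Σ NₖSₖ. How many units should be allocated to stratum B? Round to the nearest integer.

A: NₕSₕ = 8000·3 = 24000
B: NₕSₕ = 7216·25 = 180400
C: NₕSₕ = 3428·10 = 34280
D: NₕSₕ = 3460·7 = 24220
E: NₕSₕ = 3706·18 = 66708
Σ NₕSₕ = 329608.
n_B = 300·180400/329608 = 164.195... → 164.

164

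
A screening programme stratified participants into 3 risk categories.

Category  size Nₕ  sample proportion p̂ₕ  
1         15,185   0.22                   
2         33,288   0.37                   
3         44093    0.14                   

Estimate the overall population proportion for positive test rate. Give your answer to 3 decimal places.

0.236

Wₕ = Nₕ/N with N = 92566: 0.1640, 0.3596, 0.4763.
p̂_st = 0.1640·0.22 + 0.3596·0.37 + 0.4763·0.14 ≈ 0.23583... → 0.236.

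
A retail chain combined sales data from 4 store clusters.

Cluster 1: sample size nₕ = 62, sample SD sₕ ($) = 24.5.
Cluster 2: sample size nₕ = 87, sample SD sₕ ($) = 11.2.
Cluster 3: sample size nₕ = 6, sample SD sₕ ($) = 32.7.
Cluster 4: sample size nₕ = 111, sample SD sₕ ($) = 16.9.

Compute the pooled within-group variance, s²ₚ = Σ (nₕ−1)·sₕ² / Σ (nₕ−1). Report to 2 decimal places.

1: (62−1)·24.5² = 61·600.25 = 36615.25
2: (87−1)·11.2² = 86·125.44 = 10787.84
3: (6−1)·32.7² = 5·1069.29 = 5346.45
4: (111−1)·16.9² = 110·285.61 = 31417.1
Numerator = 84166.64; denominator = Σ(nₕ−1) = 262.
s²ₚ = 84166.64/262 = 321.2467... → 321.25.

321.25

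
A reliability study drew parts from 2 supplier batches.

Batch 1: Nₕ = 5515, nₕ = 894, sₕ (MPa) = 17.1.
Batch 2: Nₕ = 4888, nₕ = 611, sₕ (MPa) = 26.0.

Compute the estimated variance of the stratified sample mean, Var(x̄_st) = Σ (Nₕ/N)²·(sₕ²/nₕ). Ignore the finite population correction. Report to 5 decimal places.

N = 10403. Term for each stratum: Wₕ²sₕ²/nₕ.
Var(x̄_st) = 0.09192392 + 0.24425906 = 0.33618298 → 0.33618.

0.33618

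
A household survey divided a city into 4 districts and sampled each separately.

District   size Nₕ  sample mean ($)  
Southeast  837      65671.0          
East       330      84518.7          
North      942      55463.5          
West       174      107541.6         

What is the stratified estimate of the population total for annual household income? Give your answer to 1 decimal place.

Southeast: 837·65671.0 = 54966627
East: 330·84518.7 = 27891171
North: 942·55463.5 = 52246617
West: 174·107541.6 = 18712238.4
τ̂ = Σ Nₕx̄ₕ = 153816653.4.

153816653.4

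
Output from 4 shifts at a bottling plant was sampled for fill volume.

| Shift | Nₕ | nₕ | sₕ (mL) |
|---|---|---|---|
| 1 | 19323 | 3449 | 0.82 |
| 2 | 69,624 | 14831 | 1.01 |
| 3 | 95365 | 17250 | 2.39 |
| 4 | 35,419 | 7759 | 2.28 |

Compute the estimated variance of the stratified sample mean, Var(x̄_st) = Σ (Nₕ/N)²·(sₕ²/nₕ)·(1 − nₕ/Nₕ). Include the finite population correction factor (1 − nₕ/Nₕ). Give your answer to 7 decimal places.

0.0000714

N = 219731; Wₕ = Nₕ/N.
shift 1: (19323/219731)²·0.82²/3449·(1 − 3449/19323) = 0.0000012385
shift 2: (69624/219731)²·1.01²/14831·(1 − 14831/69624) = 0.0000054347
shift 3: (95365/219731)²·2.39²/17250·(1 − 17250/95365) = 0.0000510914
shift 4: (35419/219731)²·2.28²/7759·(1 − 7759/35419) = 0.0000135947
Sum = 0.0000713593 → 0.0000714.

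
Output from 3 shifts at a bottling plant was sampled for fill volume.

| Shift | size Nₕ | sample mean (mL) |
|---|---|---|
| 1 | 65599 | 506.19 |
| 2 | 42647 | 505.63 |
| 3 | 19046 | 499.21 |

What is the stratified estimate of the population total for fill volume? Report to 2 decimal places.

Population total = Σ Nₕ·x̄ₕ (each stratum's size times its mean).
65599·506.19 + 42647·505.63 + 19046·499.21 = 33205557.81 + 21563602.61 + 9507953.66 = 64277114.08.

64277114.08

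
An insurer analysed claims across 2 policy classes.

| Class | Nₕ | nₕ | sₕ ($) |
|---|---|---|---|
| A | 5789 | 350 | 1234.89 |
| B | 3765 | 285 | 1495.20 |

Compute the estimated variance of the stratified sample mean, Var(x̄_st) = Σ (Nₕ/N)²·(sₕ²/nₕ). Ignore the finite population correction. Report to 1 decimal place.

2817.8

N = 9554; Wₕ = Nₕ/N.
class A: (5789/9554)²·1234.89²/350 = 1599.6506
class B: (3765/9554)²·1495.20²/285 = 1218.1849
Sum = 2817.8355 → 2817.8.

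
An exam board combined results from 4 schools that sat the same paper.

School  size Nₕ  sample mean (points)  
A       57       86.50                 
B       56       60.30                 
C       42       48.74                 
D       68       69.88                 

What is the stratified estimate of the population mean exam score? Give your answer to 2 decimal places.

67.74

x̄_st = (Σ Nₕx̄ₕ) / (Σ Nₕ) = (57·86.50 + 56·60.30 + 42·48.74 + 68·69.88) / 223
= 15106.22 / 223 = 67.7409... → 67.74.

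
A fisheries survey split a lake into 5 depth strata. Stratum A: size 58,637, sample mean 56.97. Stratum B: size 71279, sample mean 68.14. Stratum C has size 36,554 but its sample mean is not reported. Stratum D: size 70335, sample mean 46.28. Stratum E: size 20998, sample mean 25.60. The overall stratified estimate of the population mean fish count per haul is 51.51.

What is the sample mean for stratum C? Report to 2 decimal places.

Σ Nₕx̄ₕ = N·μ, so 36554·x̄_C = 257803·51.51 − (58637·56.97 + 71279·68.14 + 70335·46.28 + 20998·25.60).
= 13279432.53 − 11990153.55 = 1289278.98.
x̄_C = 1289278.98 / 36554 = 35.2705... → 35.27.

35.27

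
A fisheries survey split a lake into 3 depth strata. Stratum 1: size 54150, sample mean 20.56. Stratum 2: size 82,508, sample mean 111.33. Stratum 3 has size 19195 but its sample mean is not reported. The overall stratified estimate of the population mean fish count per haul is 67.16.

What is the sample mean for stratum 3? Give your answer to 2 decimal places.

Σ Nₕx̄ₕ = N·μ, so 19195·x̄_3 = 155853·67.16 − (54150·20.56 + 82508·111.33).
= 10467087.48 − 10298939.64 = 168147.84.
x̄_3 = 168147.84 / 19195 = 8.7600... → 8.76.

8.76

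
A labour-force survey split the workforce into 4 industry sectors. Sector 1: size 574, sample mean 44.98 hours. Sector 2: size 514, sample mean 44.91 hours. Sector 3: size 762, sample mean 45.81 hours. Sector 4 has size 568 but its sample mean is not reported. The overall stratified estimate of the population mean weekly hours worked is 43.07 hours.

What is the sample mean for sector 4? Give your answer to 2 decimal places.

35.80

N = 574 + 514 + 762 + 568 = 2418.
Overall total = μ·N = 43.07·2418 = 104143.26.
Subtract the known strata: 574·44.98 + 514·44.91 + 762·45.81 = 83809.48.
Remaining total for sector 4: 104143.26 − 83809.48 = 20333.78.
Divide by its size: 20333.78 / 568 = 35.7989... → 35.80.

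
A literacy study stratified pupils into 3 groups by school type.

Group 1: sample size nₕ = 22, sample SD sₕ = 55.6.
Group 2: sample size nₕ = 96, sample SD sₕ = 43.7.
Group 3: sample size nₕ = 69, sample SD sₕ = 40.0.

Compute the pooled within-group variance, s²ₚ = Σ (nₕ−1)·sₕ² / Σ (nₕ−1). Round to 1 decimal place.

Degrees of freedom: 21 + 95 + 68 = 184.
Σ(nₕ−1)sₕ² = 21·3091.36 + 95·1909.69 + 68·1600 = 355139.11.
s²ₚ = 355139.11 / 184 = 1930.104... → 1930.1.

1930.1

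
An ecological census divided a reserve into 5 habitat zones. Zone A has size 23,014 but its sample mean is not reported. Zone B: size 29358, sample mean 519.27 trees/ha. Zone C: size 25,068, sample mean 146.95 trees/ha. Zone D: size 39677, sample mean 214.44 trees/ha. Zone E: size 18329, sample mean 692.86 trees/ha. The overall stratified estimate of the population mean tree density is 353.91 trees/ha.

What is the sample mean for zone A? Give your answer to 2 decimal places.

338.90

Σ Nₕx̄ₕ = N·μ, so 23014·x̄_A = 135446·353.91 − (29358·519.27 + 25068·146.95 + 39677·214.44 + 18329·692.86).
= 47935693.86 − 40136238.08 = 7799455.78.
x̄_A = 7799455.78 / 23014 = 338.9005... → 338.90.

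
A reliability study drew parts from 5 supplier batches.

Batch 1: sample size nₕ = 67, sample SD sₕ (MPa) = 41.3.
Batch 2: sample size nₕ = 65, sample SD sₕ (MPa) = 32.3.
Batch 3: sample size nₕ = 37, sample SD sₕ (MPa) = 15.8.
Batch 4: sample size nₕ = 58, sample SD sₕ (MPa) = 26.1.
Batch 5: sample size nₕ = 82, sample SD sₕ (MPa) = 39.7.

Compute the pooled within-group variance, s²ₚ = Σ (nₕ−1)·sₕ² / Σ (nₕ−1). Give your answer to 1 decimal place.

1: (67−1)·41.3² = 66·1705.69 = 112575.54
2: (65−1)·32.3² = 64·1043.29 = 66770.56
3: (37−1)·15.8² = 36·249.64 = 8987.04
4: (58−1)·26.1² = 57·681.21 = 38828.97
5: (82−1)·39.7² = 81·1576.09 = 127663.29
Numerator = 354825.4; denominator = Σ(nₕ−1) = 304.
s²ₚ = 354825.4/304 = 1167.189... → 1167.2.

1167.2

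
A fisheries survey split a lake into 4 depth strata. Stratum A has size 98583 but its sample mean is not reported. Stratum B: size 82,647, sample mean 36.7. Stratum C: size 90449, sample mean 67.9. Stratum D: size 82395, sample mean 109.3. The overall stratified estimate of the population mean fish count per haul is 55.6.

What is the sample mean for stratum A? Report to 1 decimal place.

N = 98583 + 82647 + 90449 + 82395 = 354074.
Overall total = μ·N = 55.6·354074 = 19686514.4.
Subtract the known strata: 82647·36.7 + 90449·67.9 + 82395·109.3 = 18180405.5.
Remaining total for stratum A: 19686514.4 − 18180405.5 = 1506108.9.
Divide by its size: 1506108.9 / 98583 = 15.278... → 15.3.

15.3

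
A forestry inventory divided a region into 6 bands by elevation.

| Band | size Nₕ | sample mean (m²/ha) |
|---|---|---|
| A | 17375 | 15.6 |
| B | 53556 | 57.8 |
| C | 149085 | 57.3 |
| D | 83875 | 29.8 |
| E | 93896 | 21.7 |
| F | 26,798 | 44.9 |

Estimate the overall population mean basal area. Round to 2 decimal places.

N = 424585; weights Wₕ = Nₕ/N = (0.0409, 0.1261, 0.3511, 0.1975, 0.2211, 0.0631).
x̄_st = Σ Wₕ·x̄ₕ = 0.0409·15.6 + 0.1261·57.8 + 0.3511·57.3 + 0.1975·29.8 + 0.2211·21.7 + 0.0631·44.9 ≈ 41.5686...
→ 41.57.

41.57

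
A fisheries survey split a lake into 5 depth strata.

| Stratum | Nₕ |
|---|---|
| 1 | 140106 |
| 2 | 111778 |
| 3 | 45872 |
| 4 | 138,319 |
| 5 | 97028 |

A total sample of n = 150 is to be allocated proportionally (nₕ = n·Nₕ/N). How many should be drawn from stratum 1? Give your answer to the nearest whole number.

Share of stratum 1 = 140106/533103 = 0.26281.
Allocate 150 × 0.26281 = 39.422... → 39.

39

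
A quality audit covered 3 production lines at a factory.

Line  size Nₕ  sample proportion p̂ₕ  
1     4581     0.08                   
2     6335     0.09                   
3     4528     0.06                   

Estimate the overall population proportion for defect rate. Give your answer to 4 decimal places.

Wₕ = Nₕ/N with N = 15444: 0.2966, 0.4102, 0.2932.
p̂_st = 0.2966·0.08 + 0.4102·0.09 + 0.2932·0.06 ≈ 0.078238... → 0.0782.

0.0782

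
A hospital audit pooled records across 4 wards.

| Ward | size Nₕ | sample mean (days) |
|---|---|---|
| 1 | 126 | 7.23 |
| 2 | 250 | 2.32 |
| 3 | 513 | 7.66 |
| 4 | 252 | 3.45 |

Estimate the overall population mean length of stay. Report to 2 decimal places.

5.51

N = 126 + 250 + 513 + 252 = 1141.
Overall mean = Σ (Nₕ/N)·x̄ₕ — weight by population share, not a simple average.
Σ Nₕx̄ₕ = 126·7.23 + 250·2.32 + 513·7.66 + 252·3.45 = 910.98 + 580 + 3929.58 + 869.4 = 6289.96.
Divide by N: 6289.96 / 1141 = 5.5127... → 5.51.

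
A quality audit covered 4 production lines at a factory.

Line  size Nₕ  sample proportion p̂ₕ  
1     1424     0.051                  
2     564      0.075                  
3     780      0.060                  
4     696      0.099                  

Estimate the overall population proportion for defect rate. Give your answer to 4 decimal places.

0.0666

N = 1424 + 564 + 780 + 696 = 3464.
Overall proportion = Σ (Nₕ/N)·p̂ₕ.
Σ Nₕp̂ₕ = 72.624 + 42.3 + 46.8 + 68.904 = 230.628.
230.628 / 3464 = 0.066579... → 0.0666.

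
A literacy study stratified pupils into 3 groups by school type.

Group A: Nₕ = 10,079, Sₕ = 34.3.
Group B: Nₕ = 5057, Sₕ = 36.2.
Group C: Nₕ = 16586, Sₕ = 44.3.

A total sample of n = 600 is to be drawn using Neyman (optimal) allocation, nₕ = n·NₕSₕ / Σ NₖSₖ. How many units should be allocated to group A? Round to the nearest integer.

164

Σ NₕSₕ = 10079·34.3 + 5057·36.2 + 16586·44.3 = 1263532.9.
Share for A: 345709.7/1263532.9 = 0.27361.
n_A = 600 × 0.27361 = 164.163... → 164.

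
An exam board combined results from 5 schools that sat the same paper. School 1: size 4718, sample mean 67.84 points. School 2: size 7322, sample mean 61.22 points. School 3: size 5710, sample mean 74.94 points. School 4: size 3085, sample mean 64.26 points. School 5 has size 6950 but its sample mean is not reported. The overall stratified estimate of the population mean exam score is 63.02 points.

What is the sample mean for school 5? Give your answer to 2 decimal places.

51.30

N = 4718 + 7322 + 5710 + 3085 + 6950 = 27785.
Overall total = μ·N = 63.02·27785 = 1751010.7.
Subtract the known strata: 4718·67.84 + 7322·61.22 + 5710·74.94 + 3085·64.26 = 1394471.46.
Remaining total for school 5: 1751010.7 − 1394471.46 = 356539.24.
Divide by its size: 356539.24 / 6950 = 51.3006... → 51.30.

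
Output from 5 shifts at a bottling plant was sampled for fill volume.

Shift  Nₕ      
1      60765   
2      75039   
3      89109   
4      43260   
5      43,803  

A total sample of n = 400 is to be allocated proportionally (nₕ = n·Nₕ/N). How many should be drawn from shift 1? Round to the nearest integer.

78

N = 60765 + 75039 + 89109 + 43260 + 43803 = 311976.
n_1 = 400·60765/311976 = 77.910... → 78.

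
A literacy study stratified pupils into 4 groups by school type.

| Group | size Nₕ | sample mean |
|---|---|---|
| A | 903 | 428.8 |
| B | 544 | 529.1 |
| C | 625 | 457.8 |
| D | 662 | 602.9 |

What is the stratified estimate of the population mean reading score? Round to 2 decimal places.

497.54

N = 2734; weights Wₕ = Nₕ/N = (0.3303, 0.1990, 0.2286, 0.2421).
x̄_st = Σ Wₕ·x̄ₕ = 0.3303·428.8 + 0.1990·529.1 + 0.2286·457.8 + 0.2421·602.9 ≈ 497.5426...
→ 497.54.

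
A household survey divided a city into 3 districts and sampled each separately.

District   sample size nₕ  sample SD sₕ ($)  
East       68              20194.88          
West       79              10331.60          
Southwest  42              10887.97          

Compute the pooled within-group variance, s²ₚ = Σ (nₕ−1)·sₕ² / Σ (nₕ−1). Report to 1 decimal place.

217801931.3

Degrees of freedom: 67 + 78 + 41 = 186.
Σ(nₕ−1)sₕ² = 67·407833178.2144 + 78·106741958.56 + 41·118547890.7209 = 40511159227.6017.
s²ₚ = 40511159227.6017 / 186 = 217801931.331... → 217801931.3.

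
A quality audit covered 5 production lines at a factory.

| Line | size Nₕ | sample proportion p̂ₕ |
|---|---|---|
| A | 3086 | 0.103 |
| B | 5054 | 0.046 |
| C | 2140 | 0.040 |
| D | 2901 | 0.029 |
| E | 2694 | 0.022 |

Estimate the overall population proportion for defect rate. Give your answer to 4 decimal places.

0.0491

Wₕ = Nₕ/N with N = 15875: 0.1944, 0.3184, 0.1348, 0.1827, 0.1697.
p̂_st = 0.1944·0.103 + 0.3184·0.046 + 0.1348·0.040 + 0.1827·0.029 + 0.1697·0.022 ≈ 0.049092... → 0.0491.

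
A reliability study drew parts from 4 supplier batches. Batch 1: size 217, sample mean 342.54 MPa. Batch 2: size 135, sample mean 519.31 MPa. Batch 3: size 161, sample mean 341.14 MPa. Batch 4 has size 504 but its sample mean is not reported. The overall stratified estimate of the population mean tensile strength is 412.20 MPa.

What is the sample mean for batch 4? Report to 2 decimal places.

436.20

Σ Nₕx̄ₕ = N·μ, so 504·x̄_4 = 1017·412.20 − (217·342.54 + 135·519.31 + 161·341.14).
= 419207.4 − 199361.57 = 219845.83.
x̄_4 = 219845.83 / 504 = 436.2020... → 436.20.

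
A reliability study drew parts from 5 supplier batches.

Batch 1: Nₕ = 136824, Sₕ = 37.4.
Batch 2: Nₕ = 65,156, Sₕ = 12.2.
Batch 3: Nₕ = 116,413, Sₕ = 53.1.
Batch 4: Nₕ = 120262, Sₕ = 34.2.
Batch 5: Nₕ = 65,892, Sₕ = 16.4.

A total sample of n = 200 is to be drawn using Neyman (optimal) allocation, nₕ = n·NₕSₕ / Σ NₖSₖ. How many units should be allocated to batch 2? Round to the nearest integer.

9

Σ NₕSₕ = 136824·37.4 + 65156·12.2 + 116413·53.1 + 120262·34.2 + 65892·16.4 = 17287240.3.
Share for 2: 794903.2/17287240.3 = 0.04598.
n_2 = 200 × 0.04598 = 9.196... → 9.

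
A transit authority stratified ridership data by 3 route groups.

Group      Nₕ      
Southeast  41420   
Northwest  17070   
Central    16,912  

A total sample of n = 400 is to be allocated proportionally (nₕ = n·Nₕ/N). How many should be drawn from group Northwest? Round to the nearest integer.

91

N = 41420 + 17070 + 16912 = 75402.
n_Northwest = 400·17070/75402 = 90.555... → 91.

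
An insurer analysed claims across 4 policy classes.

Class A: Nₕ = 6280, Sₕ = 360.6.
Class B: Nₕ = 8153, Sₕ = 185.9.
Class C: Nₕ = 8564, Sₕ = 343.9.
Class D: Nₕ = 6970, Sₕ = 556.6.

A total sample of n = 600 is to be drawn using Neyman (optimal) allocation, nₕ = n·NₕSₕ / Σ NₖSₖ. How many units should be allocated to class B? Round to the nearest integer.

86

Σ NₕSₕ = 6280·360.6 + 8153·185.9 + 8564·343.9 + 6970·556.6 = 10604872.3.
Share for B: 1515642.7/10604872.3 = 0.14292.
n_B = 600 × 0.14292 = 85.752... → 86.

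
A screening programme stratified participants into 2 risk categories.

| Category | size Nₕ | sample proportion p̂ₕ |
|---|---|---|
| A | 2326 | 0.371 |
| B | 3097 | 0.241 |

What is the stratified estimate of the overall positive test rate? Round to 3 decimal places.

Wₕ = Nₕ/N with N = 5423: 0.4289, 0.5711.
p̂_st = 0.4289·0.371 + 0.5711·0.241 ≈ 0.29676... → 0.297.

0.297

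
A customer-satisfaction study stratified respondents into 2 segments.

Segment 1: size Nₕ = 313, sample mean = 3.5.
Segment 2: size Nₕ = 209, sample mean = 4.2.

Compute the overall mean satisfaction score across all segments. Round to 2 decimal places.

3.78

x̄_st = (Σ Nₕx̄ₕ) / (Σ Nₕ) = (313·3.5 + 209·4.2) / 522
= 1973.3 / 522 = 3.7803... → 3.78.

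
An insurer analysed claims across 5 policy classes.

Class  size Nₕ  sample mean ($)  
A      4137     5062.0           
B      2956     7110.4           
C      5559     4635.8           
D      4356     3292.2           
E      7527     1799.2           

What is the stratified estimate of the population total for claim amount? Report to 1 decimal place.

95613650.2

A: 4137·5062.0 = 20941494
B: 2956·7110.4 = 21018342.4
C: 5559·4635.8 = 25770412.2
D: 4356·3292.2 = 14340823.2
E: 7527·1799.2 = 13542578.4
τ̂ = Σ Nₕx̄ₕ = 95613650.2.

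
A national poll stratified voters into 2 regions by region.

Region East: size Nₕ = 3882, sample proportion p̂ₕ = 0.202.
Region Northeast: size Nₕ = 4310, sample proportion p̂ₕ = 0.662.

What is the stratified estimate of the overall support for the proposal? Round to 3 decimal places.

N = 3882 + 4310 = 8192.
Overall proportion = Σ (Nₕ/N)·p̂ₕ.
Σ Nₕp̂ₕ = 784.164 + 2853.22 = 3637.384.
3637.384 / 8192 = 0.44402... → 0.444.

0.444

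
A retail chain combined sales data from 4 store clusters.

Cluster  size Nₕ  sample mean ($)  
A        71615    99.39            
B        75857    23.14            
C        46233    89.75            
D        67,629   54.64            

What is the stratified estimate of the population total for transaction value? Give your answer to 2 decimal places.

16717806.14

A: 71615·99.39 = 7117814.85
B: 75857·23.14 = 1755330.98
C: 46233·89.75 = 4149411.75
D: 67629·54.64 = 3695248.56
τ̂ = Σ Nₕx̄ₕ = 16717806.14.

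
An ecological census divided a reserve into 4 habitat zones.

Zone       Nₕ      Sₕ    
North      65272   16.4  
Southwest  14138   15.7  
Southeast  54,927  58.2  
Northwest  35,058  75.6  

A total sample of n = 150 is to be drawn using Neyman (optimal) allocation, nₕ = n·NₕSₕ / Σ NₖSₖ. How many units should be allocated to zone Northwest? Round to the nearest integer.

Σ NₕSₕ = 65272·16.4 + 14138·15.7 + 54927·58.2 + 35058·75.6 = 7139563.6.
Share for Northwest: 2650384.8/7139563.6 = 0.37123.
n_Northwest = 150 × 0.37123 = 55.684... → 56.

56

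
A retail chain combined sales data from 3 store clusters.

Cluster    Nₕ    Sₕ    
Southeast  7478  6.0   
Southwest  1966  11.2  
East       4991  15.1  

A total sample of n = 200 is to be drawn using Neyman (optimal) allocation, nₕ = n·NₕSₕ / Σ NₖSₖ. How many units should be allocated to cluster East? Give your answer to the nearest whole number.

Southeast: NₕSₕ = 7478·6.0 = 44868
Southwest: NₕSₕ = 1966·11.2 = 22019.2
East: NₕSₕ = 4991·15.1 = 75364.1
Σ NₕSₕ = 142251.3.
n_East = 200·75364.1/142251.3 = 105.959... → 106.

106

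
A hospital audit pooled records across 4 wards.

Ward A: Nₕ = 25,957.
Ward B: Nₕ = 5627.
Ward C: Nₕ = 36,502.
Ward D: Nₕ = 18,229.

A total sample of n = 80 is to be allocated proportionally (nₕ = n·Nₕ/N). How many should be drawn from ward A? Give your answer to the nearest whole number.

24

Share of ward A = 25957/86315 = 0.30072.
Allocate 80 × 0.30072 = 24.058... → 24.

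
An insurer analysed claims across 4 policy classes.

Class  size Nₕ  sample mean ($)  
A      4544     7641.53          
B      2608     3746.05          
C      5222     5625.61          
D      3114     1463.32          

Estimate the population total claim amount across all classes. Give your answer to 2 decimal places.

Population total = Σ Nₕ·x̄ₕ (each stratum's size times its mean).
4544·7641.53 + 2608·3746.05 + 5222·5625.61 + 3114·1463.32 = 34723112.32 + 9769698.4 + 29376935.42 + 4556778.48 = 78426524.62.

78426524.62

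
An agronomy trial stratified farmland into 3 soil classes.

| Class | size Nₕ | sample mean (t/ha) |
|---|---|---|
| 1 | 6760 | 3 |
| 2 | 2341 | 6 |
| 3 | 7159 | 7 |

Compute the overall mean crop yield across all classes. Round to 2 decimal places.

5.19

x̄_st = (Σ Nₕx̄ₕ) / (Σ Nₕ) = (6760·3 + 2341·6 + 7159·7) / 16260
= 84439 / 16260 = 5.1931... → 5.19.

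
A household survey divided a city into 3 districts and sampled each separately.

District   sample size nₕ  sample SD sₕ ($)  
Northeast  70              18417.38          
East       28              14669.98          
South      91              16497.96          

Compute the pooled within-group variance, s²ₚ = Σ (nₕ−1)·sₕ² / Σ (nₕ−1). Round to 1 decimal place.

288773431.0

Northeast: (70−1)·18417.38² = 69·339199886.0644 = 23404792138.4436
East: (28−1)·14669.98² = 27·215208313.2004 = 5810624456.4108
South: (91−1)·16497.96² = 90·272182684.1616 = 24496441574.544
Numerator = 53711858169.3984; denominator = Σ(nₕ−1) = 186.
s²ₚ = 53711858169.3984/186 = 288773431.018... → 288773431.0.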